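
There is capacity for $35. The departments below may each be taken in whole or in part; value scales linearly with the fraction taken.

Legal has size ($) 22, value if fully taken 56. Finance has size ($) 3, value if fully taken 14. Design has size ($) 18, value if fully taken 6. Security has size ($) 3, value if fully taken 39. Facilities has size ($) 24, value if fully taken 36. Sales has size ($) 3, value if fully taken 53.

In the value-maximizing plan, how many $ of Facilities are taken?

4

Best value per unit of size first: Sales 53/3≈17.7, Security 39/3≈13, Finance 14/3≈4.67, Legal 56/22≈2.55, Facilities 36/24≈1.5, Design 6/18≈0.333.
Take all of Sales (3 $, value 53) — 32 $ left.
Take all of Security (3 $, value 39) — 29 $ left.
Finance: take in full, 3 $ for value 14 — 26 left.
Take all of Legal (22 $, value 56) — 4 $ left.
4 $ left: a 4/24 share of Facilities gives 36×4/24 = 6.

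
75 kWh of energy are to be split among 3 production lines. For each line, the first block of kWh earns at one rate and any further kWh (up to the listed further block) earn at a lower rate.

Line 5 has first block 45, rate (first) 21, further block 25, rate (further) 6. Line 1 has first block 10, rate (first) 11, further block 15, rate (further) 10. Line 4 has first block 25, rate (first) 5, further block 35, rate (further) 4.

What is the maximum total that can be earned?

Order all 6 blocks by rate: Line 5/first 21 > Line 1/first 11 > Line 1/second 10 > Line 5/second 6 > Line 4/first 5 > Line 4/second 4.
Fill Line 5 first block (45 at 21) → 30 left.
Line 1 first at 11: fill all 10 → 20 left.
Line 1/second (10): +15 → 5 left.
Line 5/second: +5 of 25 at 6; pool empty.
Total = 21×45 + 11×10 + 10×15 + 6×5 = 1235.

1235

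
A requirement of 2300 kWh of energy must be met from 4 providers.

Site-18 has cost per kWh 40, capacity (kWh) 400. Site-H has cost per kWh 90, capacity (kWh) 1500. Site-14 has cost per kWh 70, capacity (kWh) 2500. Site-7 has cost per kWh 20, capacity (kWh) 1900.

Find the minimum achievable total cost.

54000

Fill from the cheapest provider first.
Site-7 (20): use full 1900 ; 400 kWh to go.
Site-18 (40): use full 400 ; 0 kWh to go.
Site-14, Site-H: unused.
Cost = 1900×20 + 400×40 = 54000.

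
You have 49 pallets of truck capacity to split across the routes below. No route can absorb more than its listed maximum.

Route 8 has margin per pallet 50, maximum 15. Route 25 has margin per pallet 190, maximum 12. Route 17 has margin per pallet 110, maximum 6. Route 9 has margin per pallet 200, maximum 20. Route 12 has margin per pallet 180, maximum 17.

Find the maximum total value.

9340

Order the routes by margin per pallet: Route 9 200 > Route 25 190 > Route 12 180 > Route 17 110 > Route 8 50.
Give Route 9 20 to hit its cap of 20 → 29 left.
Route 25: +12 to 12 (cap) → 17 left.
Route 12: +17 to 17 (cap) → 0 left.
Total = 190×12 + 200×20 + 180×17 = 9340.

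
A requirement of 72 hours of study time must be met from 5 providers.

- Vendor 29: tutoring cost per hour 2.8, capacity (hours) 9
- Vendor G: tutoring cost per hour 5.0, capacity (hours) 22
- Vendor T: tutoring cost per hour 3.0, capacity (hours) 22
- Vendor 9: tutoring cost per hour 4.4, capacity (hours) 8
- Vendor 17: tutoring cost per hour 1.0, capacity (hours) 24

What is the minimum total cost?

195.4

Use providers in increasing cost order.
Vendor 17 (1.0): use full 24 → 48 hours to go.
Vendor 29 at 2.8: take all 9 hours → 39 still needed.
Take 22 from Vendor T at 3.0 → need 17 more.
Vendor 9 (4.4): use full 8 → 9 hours to go.
Vendor G (5.0): take the remaining 9 → done.
Cost = 24×1.0 + 9×2.8 + 22×3.0 + 8×4.4 + 9×5.0 = 195.4.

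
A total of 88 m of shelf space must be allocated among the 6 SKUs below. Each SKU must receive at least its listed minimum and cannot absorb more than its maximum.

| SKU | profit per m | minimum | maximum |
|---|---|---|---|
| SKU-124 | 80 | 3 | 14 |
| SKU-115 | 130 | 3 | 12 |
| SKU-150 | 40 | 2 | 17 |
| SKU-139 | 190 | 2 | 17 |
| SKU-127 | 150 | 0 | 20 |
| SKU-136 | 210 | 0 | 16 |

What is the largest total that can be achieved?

12630

Meeting every minimum uses 3+3+2+2+0+0 = 10 m, leaving 78.
Order the SKUs by profit per m: SKU-136 210 > SKU-139 190 > SKU-127 150 > SKU-115 130 > SKU-124 80 > SKU-150 40.
SKU-136: +16 to 16 (cap) → 62 left.
Give SKU-139 15 more to hit its cap of 17 → 47 left.
Give SKU-127 20 more to hit its cap of 20 → 27 left.
SKU-115: +9 to 12 (cap) → 18 left.
SKU-124: +11 to 14 (cap) → 7 left.
SKU-150: +7 (room for 15) → 9. Pool exhausted.
Total = 80×14 + 130×12 + 40×9 + 190×17 + 150×20 + 210×16 = 12630.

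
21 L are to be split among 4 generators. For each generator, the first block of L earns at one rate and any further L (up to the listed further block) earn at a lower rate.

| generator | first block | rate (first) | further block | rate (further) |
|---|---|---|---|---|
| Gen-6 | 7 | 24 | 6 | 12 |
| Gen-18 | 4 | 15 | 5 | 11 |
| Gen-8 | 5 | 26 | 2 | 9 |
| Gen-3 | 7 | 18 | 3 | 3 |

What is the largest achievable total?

Order all 8 blocks by rate: Gen-8/T1 26 > Gen-6/T1 24 > Gen-3/T1 18 > Gen-18/T1 15 > Gen-6/T2 12 > Gen-18/T2 11 > Gen-8/T2 9 > Gen-3/T2 3.
Gen-8/T1 (26): +5 — 16 left.
Gen-6/T1 (24): +7 — 9 left.
Gen-3/T1 (18): +7 — 2 left.
Gen-18 T1 at 15: only 2 left, fill 2.
Total = 26×5 + 24×7 + 18×7 + 15×2 = 454.

454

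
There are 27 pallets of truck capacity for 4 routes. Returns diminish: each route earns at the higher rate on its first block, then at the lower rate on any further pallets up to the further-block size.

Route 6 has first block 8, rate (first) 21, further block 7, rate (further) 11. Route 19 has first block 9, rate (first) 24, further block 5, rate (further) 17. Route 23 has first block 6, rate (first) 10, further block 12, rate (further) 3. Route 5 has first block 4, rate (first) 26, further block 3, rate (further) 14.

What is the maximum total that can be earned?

Rank every tier by rate: Route 5/T1 26 > Route 19/T1 24 > Route 6/T1 21 > Route 19/T2 17 > Route 5/T2 14 > Route 6/T2 11 > Route 23/T1 10 > Route 23/T2 3.
Route 5 T1 at 26: fill all 4 ; 23 left.
Fill Route 19 T1 block (9 at 24) ; 14 left.
Fill Route 6 T1 block (8 at 21) ; 6 left.
Route 19 T2 at 17: fill all 5 ; 1 left.
Route 5 T2 at 14: only 1 left, fill 1.
Total = 26×4 + 24×9 + 21×8 + 17×5 + 14×1 = 587.

587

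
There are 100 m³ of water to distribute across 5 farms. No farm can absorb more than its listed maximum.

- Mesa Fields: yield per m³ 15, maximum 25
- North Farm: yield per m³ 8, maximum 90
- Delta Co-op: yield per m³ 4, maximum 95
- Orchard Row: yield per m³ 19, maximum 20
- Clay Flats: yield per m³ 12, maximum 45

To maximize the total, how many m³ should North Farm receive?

10

Order the farms by yield per m³: Orchard Row 19 > Mesa Fields 15 > Clay Flats 12 > North Farm 8 > Delta Co-op 4.
Orchard Row takes 20 to reach its cap of 20 — 80 left.
Give Mesa Fields 25 to hit its cap of 25 — 55 left.
Clay Flats: +45 to 45 (cap) — 10 left.
Only 10 left; North Farm takes them to reach 10.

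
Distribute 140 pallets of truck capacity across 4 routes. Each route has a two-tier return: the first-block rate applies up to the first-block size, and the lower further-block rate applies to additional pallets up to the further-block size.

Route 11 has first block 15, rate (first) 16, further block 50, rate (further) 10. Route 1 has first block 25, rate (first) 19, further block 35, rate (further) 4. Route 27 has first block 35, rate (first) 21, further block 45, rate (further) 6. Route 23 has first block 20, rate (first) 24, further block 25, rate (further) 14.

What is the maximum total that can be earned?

2480

Rank every tier by rate: Route 23/T1 24 > Route 27/T1 21 > Route 1/T1 19 > Route 11/T1 16 > Route 23/T2 14 > Route 11/T2 10 > Route 27/T2 6 > Route 1/T2 4.
Fill Route 23 T1 block (20 at 24) ; 120 left.
Fill Route 27 T1 block (35 at 21) ; 85 left.
Route 1/T1 (19): +25 ; 60 left.
Route 11 T1 at 16: fill all 15 ; 45 left.
Fill Route 23 T2 block (25 at 14) ; 20 left.
Route 11 T2 at 10: only 20 left, fill 20.
Total = 24×20 + 21×35 + 19×25 + 16×15 + 14×25 + 10×20 = 2480.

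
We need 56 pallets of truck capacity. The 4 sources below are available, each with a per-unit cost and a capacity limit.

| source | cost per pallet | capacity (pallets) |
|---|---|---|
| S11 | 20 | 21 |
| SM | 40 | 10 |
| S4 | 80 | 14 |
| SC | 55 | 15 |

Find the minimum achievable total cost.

2445

Use sources in increasing cost order.
Take 21 from S11 at 20 ; need 35 more.
SM (40): use full 10 ; 25 pallets to go.
Take 15 from SC at 55 ; need 10 more.
Take 10 from S4 at 80 to finish.
Cost = 21×20 + 10×40 + 15×55 + 10×80 = 2445.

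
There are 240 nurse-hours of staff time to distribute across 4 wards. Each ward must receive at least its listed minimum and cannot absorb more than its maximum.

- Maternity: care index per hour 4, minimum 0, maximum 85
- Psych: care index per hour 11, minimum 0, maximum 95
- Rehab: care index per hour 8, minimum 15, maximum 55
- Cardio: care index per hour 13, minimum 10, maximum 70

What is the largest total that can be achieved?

2475

Meeting every minimum uses 0+0+15+10 = 25 nurse-hours, leaving 215.
Highest care index per hour first: Cardio 13 > Psych 11 > Rehab 8 > Maternity 4.
Cardio: +60 to 70 (cap) — 155 left.
Psych: +95 to 95 (cap) — 60 left.
Rehab: +40 to 55 (cap) — 20 left.
Maternity: +20 (room for 85) → 20. Pool exhausted.
Total = 4×20 + 11×95 + 8×55 + 13×70 = 2475.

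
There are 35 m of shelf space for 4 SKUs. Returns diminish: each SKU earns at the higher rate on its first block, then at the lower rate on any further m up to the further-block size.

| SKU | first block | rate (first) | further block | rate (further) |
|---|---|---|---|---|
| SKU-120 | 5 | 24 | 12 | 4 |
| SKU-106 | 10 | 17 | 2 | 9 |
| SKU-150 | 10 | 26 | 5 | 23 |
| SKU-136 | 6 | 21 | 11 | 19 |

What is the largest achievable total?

792

Rank every tier by rate: SKU-150/first 26 > SKU-120/first 24 > SKU-150/second 23 > SKU-136/first 21 > SKU-136/second 19 > SKU-106/first 17 > SKU-106/second 9 > SKU-120/second 4.
Fill SKU-150 first block (10 at 26) → 25 left.
Fill SKU-120 first block (5 at 24) → 20 left.
SKU-150/second (23): +5 → 15 left.
Fill SKU-136 first block (6 at 21) → 9 left.
9 remain; put them into SKU-136 second at 19.
Total = 26×10 + 24×5 + 23×5 + 21×6 + 19×9 = 792.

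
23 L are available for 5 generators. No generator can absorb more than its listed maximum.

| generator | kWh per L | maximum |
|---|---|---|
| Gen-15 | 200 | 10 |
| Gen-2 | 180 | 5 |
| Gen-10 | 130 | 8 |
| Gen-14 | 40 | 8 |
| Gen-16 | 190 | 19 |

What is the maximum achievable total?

Order the generators by kWh per L: Gen-15 200 > Gen-16 190 > Gen-2 180 > Gen-10 130 > Gen-14 40.
Gen-15: +10 to 10 (cap) → 13 left.
Gen-16: +13 (room for 19) → 13. Pool exhausted.
Total = 200×10 + 190×13 = 4470.

4470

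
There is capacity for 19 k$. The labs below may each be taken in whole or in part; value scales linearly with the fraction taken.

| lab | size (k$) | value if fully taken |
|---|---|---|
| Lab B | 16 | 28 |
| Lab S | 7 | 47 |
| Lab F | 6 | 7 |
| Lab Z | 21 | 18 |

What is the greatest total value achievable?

Best value per unit of size first: Lab S 47/7≈6.71, Lab B 28/16≈1.75, Lab F 7/6≈1.17, Lab Z 18/21≈0.857.
Lab S: take in full, 7 k$ for value 47 → 12 left.
Only 12 k$ remain; take 12/16 of Lab B for value 28×12/16 = 21.
Total value = 68.

68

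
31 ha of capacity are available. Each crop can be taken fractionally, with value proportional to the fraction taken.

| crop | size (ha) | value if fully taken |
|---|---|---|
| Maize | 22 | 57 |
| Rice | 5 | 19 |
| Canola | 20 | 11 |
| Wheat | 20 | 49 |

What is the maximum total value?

85.8

Sort by value density: Rice 19/5≈3.8, Maize 57/22≈2.59, Wheat 49/20≈2.45, Canola 11/20≈0.55.
Rice: take in full, 5 ha for value 19 → 26 left.
Take all of Maize (22 ha, value 57) → 4 ha left.
4 ha left: a 4/20 share of Wheat gives 49×4/20 = 9.8.
Total value = 85.8.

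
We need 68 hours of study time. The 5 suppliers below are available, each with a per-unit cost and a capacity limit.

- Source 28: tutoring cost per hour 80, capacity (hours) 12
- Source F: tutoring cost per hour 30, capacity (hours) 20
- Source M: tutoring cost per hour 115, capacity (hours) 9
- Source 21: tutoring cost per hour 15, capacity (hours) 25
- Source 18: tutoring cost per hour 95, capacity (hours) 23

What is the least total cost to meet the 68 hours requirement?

Cheapest first:
Source 21 (15): use full 25 ; 43 hours to go.
Source F (30): use full 20 ; 23 hours to go.
Take 12 from Source 28 at 80 ; need 11 more.
Source 18 (95): take the remaining 11 ; done.
Source M: unused.
Cost = 25×15 + 20×30 + 12×80 + 11×95 = 2980.

2980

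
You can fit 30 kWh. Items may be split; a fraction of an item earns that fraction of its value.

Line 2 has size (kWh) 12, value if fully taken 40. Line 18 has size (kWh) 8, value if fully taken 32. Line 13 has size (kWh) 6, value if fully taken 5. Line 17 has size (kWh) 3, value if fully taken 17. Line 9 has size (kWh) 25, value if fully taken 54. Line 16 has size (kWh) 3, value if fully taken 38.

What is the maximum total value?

Sort by value density: Line 16 38/3≈12.7, Line 17 17/3≈5.67, Line 18 32/8≈4, Line 2 40/12≈3.33, Line 9 54/25≈2.16, Line 13 5/6≈0.833.
Line 16: take in full, 3 kWh for value 38 → 27 left.
All 3 kWh of Line 17 fit (value 17) → 24 remain.
Take all of Line 18 (8 kWh, value 32) → 16 kWh left.
Take all of Line 2 (12 kWh, value 40) → 4 kWh left.
Only 4 kWh remain; take 4/25 of Line 9 for value 54×4/25 = 8.64.
Total value = 135.64.

135.64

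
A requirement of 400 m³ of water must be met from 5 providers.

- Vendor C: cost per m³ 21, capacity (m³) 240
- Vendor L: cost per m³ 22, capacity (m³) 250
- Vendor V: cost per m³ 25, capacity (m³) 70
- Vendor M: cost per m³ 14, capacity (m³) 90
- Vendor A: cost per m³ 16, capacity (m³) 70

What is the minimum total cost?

Fill from the cheapest provider first.
Vendor M at 14: take all 90 m³ ; 310 still needed.
Take 70 from Vendor A at 16 ; need 240 more.
Vendor C at 21: take all 240 m³ ; 0 still needed.
Vendor L, Vendor V: unused.
Cost = 90×14 + 70×16 + 240×21 = 7420.

7420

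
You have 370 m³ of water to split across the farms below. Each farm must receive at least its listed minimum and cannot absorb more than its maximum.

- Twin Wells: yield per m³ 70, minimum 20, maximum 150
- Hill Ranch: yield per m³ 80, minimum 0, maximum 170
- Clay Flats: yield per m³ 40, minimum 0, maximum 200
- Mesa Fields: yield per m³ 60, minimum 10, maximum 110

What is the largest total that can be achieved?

27100

Meeting every minimum uses 20+0+0+10 = 30 m³, leaving 340.
Rank by yield per m³: Hill Ranch 80 > Twin Wells 70 > Mesa Fields 60 > Clay Flats 40.
Hill Ranch takes 170 more to reach its cap of 170 → 170 left.
Twin Wells: +130 to 150 (cap) → 40 left.
Mesa Fields: +40 (room for 100) → 50. Pool exhausted.
Total = 70×150 + 80×170 + 60×50 = 27100.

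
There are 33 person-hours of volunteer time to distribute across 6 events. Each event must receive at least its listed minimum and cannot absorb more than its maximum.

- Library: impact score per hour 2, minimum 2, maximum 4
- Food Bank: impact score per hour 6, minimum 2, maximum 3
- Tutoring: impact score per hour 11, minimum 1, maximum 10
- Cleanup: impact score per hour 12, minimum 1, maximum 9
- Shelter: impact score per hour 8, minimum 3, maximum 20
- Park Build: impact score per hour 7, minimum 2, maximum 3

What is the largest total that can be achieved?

312

Meeting every minimum uses 2+2+1+1+3+2 = 11 person-hours, leaving 22.
Rank by impact score per hour: Cleanup 12 > Tutoring 11 > Shelter 8 > Park Build 7 > Food Bank 6 > Library 2.
Cleanup: +8 to 9 (cap) ; 14 left.
Tutoring takes 9 more to reach its cap of 10 ; 5 left.
Shelter has room for 17 more but only 5 remain, so it gets 8.
Total = 2×2 + 6×2 + 11×10 + 12×9 + 8×8 + 7×2 = 312.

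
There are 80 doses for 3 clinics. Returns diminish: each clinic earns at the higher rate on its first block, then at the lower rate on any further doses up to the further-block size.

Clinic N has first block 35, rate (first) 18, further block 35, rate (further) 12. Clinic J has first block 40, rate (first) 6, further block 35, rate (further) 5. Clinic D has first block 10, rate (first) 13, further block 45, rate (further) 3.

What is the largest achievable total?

Rank every tier by rate: Clinic N/first 18 > Clinic D/first 13 > Clinic N/second 12 > Clinic J/first 6 > Clinic J/second 5 > Clinic D/second 3.
Clinic N/first (18): +35 — 45 left.
Clinic D/first (13): +10 — 35 left.
Fill Clinic N second block (35 at 12) — 0 left.
Total = 18×35 + 13×10 + 12×35 = 1180.

1180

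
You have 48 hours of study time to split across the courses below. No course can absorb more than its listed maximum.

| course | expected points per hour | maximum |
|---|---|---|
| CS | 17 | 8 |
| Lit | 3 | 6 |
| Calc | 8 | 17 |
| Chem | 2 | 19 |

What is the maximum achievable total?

Rank by expected points per hour: CS 17 > Calc 8 > Lit 3 > Chem 2.
CS: +8 to 8 (cap) — 40 left.
Calc takes 17 to reach its cap of 17 — 23 left.
Give Lit 6 to hit its cap of 6 — 17 left.
Chem has room for 19 but only 17 remain, so it gets 17.
Total = 17×8 + 3×6 + 8×17 + 2×17 = 324.

324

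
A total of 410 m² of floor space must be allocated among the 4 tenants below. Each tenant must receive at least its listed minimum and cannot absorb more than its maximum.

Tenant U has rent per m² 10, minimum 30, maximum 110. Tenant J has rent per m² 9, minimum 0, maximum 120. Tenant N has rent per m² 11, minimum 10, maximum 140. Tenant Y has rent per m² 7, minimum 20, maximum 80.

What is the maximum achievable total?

Meeting every minimum uses 30+0+10+20 = 60 m², leaving 350.
Rank by rent per m²: Tenant N 11 > Tenant U 10 > Tenant J 9 > Tenant Y 7.
Tenant N takes 130 more to reach its cap of 140 ; 220 left.
Give Tenant U 80 more to hit its cap of 110 ; 140 left.
Tenant J: +120 to 120 (cap) ; 20 left.
Only 20 left; Tenant Y takes them to reach 40.
Total = 10×110 + 9×120 + 11×140 + 7×40 = 4000.

4000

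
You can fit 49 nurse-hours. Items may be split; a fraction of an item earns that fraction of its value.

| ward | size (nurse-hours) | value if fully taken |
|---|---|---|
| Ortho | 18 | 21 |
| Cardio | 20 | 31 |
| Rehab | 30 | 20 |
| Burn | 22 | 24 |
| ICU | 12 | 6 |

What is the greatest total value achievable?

64

Sort by value density: Cardio 31/20≈1.55, Ortho 21/18≈1.17, Burn 24/22≈1.09, Rehab 20/30≈0.667, ICU 6/12≈0.5.
Take all of Cardio (20 nurse-hours, value 31) — 29 nurse-hours left.
Take all of Ortho (18 nurse-hours, value 21) — 11 nurse-hours left.
11 nurse-hours left: a 11/22 share of Burn gives 24×11/22 = 12.
Total value = 64.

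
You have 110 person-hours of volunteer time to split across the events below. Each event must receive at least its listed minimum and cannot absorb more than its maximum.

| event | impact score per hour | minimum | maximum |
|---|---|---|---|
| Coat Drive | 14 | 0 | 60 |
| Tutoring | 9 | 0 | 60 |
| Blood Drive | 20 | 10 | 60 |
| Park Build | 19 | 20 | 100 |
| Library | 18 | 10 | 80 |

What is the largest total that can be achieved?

2140

Meeting every minimum uses 0+0+10+20+10 = 40 person-hours, leaving 70.
Rank by impact score per hour: Blood Drive 20 > Park Build 19 > Library 18 > Coat Drive 14 > Tutoring 9.
Blood Drive: +50 to 60 (cap) — 20 left.
Park Build has room for 80 more but only 20 remain, so it gets 40.
Total = 20×60 + 19×40 + 18×10 = 2140.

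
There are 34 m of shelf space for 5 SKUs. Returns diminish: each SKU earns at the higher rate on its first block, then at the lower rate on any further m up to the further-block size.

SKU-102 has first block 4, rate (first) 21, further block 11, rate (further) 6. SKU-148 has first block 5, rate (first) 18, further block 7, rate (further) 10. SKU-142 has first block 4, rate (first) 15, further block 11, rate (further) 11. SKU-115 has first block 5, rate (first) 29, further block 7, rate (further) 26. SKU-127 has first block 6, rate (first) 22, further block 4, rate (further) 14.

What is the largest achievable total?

Treat each block as its own option and order by rate: SKU-115/tier1 29 > SKU-115/tier2 26 > SKU-127/tier1 22 > SKU-102/tier1 21 > SKU-148/tier1 18 > SKU-142/tier1 15 > SKU-127/tier2 14 > SKU-142/tier2 11 > SKU-148/tier2 10 > SKU-102/tier2 6.
Fill SKU-115 tier1 block (5 at 29) ; 29 left.
Fill SKU-115 tier2 block (7 at 26) ; 22 left.
SKU-127 tier1 at 22: fill all 6 ; 16 left.
SKU-102 tier1 at 21: fill all 4 ; 12 left.
Fill SKU-148 tier1 block (5 at 18) ; 7 left.
Fill SKU-142 tier1 block (4 at 15) ; 3 left.
3 remain; put them into SKU-127 tier2 at 14.
Total = 29×5 + 26×7 + 22×6 + 21×4 + 18×5 + 15×4 + 14×3 = 735.

735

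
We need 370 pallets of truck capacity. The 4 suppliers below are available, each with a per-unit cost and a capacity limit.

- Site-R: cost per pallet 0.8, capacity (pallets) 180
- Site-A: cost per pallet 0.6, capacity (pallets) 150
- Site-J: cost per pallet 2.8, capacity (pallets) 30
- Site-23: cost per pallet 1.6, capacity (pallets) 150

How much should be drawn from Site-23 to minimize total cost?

40

Use suppliers in increasing cost order.
Site-A at 0.6: take all 150 pallets → 220 still needed.
Site-R at 0.8: take all 180 pallets → 40 still needed.
Take 40 from Site-23 at 1.6 to finish.
Site-J: unused.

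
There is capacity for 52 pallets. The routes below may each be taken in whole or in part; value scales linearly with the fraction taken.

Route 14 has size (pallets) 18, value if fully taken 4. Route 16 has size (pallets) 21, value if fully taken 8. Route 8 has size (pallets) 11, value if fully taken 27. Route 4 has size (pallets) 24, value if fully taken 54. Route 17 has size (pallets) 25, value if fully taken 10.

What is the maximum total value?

Rank by value-to-size ratio: Route 8 27/11≈2.45, Route 4 54/24≈2.25, Route 17 10/25≈0.4, Route 16 8/21≈0.381, Route 14 4/18≈0.222.
Take all of Route 8 (11 pallets, value 27) — 41 pallets left.
Take all of Route 4 (24 pallets, value 54) — 17 pallets left.
Only 17 pallets remain; take 17/25 of Route 17 for value 10×17/25 = 6.8.
Total value = 87.8.

87.8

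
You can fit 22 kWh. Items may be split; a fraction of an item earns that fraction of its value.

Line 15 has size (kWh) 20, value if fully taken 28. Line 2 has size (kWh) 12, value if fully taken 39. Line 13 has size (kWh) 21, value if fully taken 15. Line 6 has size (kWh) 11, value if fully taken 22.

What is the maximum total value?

Sort by value density: Line 2 39/12≈3.25, Line 6 22/11≈2, Line 15 28/20≈1.4, Line 13 15/21≈0.714.
Line 2: take in full, 12 kWh for value 39 ; 10 left.
Only 10 kWh remain; take 10/11 of Line 6 for value 22×10/11 = 20.
Total value = 59.

59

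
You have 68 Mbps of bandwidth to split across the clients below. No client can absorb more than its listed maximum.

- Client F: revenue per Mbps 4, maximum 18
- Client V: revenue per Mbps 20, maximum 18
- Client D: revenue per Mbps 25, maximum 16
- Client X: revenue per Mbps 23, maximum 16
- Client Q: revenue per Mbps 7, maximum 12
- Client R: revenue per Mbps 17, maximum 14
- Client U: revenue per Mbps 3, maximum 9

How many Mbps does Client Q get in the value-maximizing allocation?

4

Order the clients by revenue per Mbps: Client D 25 > Client X 23 > Client V 20 > Client R 17 > Client Q 7 > Client F 4 > Client U 3.
Give Client D 16 to hit its cap of 16 ; 52 left.
Client X: +16 to 16 (cap) ; 36 left.
Client V takes 18 to reach its cap of 18 ; 18 left.
Give Client R 14 to hit its cap of 14 ; 4 left.
Client Q has room for 12 but only 4 remain, so it gets 4.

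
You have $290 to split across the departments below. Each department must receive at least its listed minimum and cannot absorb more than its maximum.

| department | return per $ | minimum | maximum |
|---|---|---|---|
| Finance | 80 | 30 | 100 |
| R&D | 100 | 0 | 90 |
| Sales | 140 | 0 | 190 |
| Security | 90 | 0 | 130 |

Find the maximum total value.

36000

Meeting every minimum uses 30+0+0+0 = 30 $, leaving 260.
Highest return per $ first: Sales 140 > R&D 100 > Security 90 > Finance 80.
Sales takes 190 more to reach its cap of 190 ; 70 left.
Only 70 left; R&D takes them to reach 70.
Total = 80×30 + 100×70 + 140×190 = 36000.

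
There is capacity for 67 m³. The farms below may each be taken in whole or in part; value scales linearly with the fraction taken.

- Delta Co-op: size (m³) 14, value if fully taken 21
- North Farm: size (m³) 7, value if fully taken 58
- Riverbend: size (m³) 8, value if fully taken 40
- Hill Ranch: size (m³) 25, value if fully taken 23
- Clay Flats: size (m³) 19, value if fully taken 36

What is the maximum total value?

172.48

Rank by value-to-size ratio: North Farm 58/7≈8.29, Riverbend 40/8≈5, Clay Flats 36/19≈1.89, Delta Co-op 21/14≈1.5, Hill Ranch 23/25≈0.92.
North Farm: take in full, 7 m³ for value 58 ; 60 left.
Riverbend: take in full, 8 m³ for value 40 ; 52 left.
Take all of Clay Flats (19 m³, value 36) ; 33 m³ left.
All 14 m³ of Delta Co-op fit (value 21) ; 19 remain.
Only 19 m³ remain; take 19/25 of Hill Ranch for value 23×19/25 = 17.48.
Total value = 172.48.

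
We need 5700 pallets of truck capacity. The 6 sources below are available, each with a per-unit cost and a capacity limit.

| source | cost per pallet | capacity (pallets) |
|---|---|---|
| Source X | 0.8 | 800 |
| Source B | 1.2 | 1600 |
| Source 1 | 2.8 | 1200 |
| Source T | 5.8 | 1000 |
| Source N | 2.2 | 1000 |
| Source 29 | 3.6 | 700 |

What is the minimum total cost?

Fill from the cheapest source first.
Source X (0.8): use full 800 → 4900 pallets to go.
Source B (1.2): use full 1600 → 3300 pallets to go.
Take 1000 from Source N at 2.2 → need 2300 more.
Take 1200 from Source 1 at 2.8 → need 1100 more.
Source 29 (3.6): use full 700 → 400 pallets to go.
Take 400 from Source T at 5.8 to finish.
Cost = 800×0.8 + 1600×1.2 + 1000×2.2 + 1200×2.8 + 700×3.6 + 400×5.8 = 12960.

12960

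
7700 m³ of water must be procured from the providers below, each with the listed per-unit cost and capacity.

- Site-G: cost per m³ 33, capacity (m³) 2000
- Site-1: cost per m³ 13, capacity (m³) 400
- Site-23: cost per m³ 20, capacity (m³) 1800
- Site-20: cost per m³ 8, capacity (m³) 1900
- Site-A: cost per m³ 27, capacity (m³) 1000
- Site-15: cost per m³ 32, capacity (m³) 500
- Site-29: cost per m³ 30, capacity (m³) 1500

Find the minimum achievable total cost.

164200

Cheapest first:
Site-20 at 8: take all 1900 m³ → 5800 still needed.
Site-1 at 13: take all 400 m³ → 5400 still needed.
Take 1800 from Site-23 at 20 → need 3600 more.
Site-A at 27: take all 1000 m³ → 2600 still needed.
Take 1500 from Site-29 at 30 → need 1100 more.
Site-15 (32): use full 500 → 600 m³ to go.
Take 600 from Site-G at 33 to finish.
Cost = 1900×8 + 400×13 + 1800×20 + 1000×27 + 1500×30 + 500×32 + 600×33 = 164200.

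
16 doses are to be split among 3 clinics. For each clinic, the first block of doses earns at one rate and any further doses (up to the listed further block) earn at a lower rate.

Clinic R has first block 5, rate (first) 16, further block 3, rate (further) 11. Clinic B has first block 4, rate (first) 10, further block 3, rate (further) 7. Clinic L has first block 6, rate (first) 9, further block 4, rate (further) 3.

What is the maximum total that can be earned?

189

Treat each block as its own option and order by rate: Clinic R/first 16 > Clinic R/second 11 > Clinic B/first 10 > Clinic L/first 9 > Clinic B/second 7 > Clinic L/second 3.
Fill Clinic R first block (5 at 16) — 11 left.
Clinic R/second (11): +3 — 8 left.
Clinic B first at 10: fill all 4 — 4 left.
Clinic L first at 9: only 4 left, fill 4.
Total = 16×5 + 11×3 + 10×4 + 9×4 = 189.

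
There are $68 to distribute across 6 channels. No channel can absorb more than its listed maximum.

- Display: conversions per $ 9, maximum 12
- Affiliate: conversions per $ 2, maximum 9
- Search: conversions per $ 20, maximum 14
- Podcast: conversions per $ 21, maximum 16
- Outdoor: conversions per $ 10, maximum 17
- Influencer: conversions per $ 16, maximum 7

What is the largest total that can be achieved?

1010

Highest conversions per $ first: Podcast 21 > Search 20 > Influencer 16 > Outdoor 10 > Display 9 > Affiliate 2.
Podcast: +16 to 16 (cap) ; 52 left.
Search takes 14 to reach its cap of 14 ; 38 left.
Give Influencer 7 to hit its cap of 7 ; 31 left.
Give Outdoor 17 to hit its cap of 17 ; 14 left.
Display takes 12 to reach its cap of 12 ; 2 left.
Only 2 left; Affiliate takes them to reach 2.
Total = 9×12 + 2×2 + 20×14 + 21×16 + 10×17 + 16×7 = 1010.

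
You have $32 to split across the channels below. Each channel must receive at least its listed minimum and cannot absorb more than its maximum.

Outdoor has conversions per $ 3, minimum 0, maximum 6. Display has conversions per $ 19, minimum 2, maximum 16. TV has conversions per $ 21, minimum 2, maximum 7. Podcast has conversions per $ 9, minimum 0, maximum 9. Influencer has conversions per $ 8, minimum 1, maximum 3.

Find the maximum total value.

Meeting every minimum uses 0+2+2+0+1 = 5 $, leaving 27.
Highest conversions per $ first: TV 21 > Display 19 > Podcast 9 > Influencer 8 > Outdoor 3.
TV takes 5 more to reach its cap of 7 → 22 left.
Give Display 14 more to hit its cap of 16 → 8 left.
Podcast has room for 9 more but only 8 remain, so it gets 8.
Total = 19×16 + 21×7 + 9×8 + 8×1 = 531.

531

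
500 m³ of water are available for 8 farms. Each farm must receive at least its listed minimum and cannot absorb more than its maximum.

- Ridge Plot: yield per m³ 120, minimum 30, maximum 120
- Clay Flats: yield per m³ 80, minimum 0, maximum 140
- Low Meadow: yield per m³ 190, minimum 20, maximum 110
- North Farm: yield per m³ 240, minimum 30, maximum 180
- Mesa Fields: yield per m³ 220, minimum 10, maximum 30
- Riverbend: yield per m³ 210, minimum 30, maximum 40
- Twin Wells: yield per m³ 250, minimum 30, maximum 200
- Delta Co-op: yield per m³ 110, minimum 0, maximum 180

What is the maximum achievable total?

115600

Meeting every minimum uses 30+0+20+30+10+30+30+0 = 150 m³, leaving 350.
Highest yield per m³ first: Twin Wells 250 > North Farm 240 > Mesa Fields 220 > Riverbend 210 > Low Meadow 190 > Ridge Plot 120 > Delta Co-op 110 > Clay Flats 80.
Twin Wells takes 170 more to reach its cap of 200 → 180 left.
North Farm takes 150 more to reach its cap of 180 → 30 left.
Mesa Fields takes 20 more to reach its cap of 30 → 10 left.
Riverbend: +10 to 40 (cap) → 0 left.
Total = 120×30 + 190×20 + 240×180 + 220×30 + 210×40 + 250×200 = 115600.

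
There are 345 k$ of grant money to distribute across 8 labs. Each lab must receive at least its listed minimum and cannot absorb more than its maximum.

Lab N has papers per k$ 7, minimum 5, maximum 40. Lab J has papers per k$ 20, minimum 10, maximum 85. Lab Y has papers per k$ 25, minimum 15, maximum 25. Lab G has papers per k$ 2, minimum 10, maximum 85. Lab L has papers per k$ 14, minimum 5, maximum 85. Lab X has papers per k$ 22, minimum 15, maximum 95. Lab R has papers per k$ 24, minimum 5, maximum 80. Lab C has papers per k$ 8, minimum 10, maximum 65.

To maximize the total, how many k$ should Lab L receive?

Meeting every minimum uses 5+10+15+10+5+15+5+10 = 75 k$, leaving 270.
Rank by papers per k$: Lab Y 25 > Lab R 24 > Lab X 22 > Lab J 20 > Lab L 14 > Lab C 8 > Lab N 7 > Lab G 2.
Lab Y takes 10 more to reach its cap of 25 → 260 left.
Give Lab R 75 more to hit its cap of 80 → 185 left.
Lab X takes 80 more to reach its cap of 95 → 105 left.
Lab J: +75 to 85 (cap) → 30 left.
Lab L: +30 (room for 80) → 35. Pool exhausted.

35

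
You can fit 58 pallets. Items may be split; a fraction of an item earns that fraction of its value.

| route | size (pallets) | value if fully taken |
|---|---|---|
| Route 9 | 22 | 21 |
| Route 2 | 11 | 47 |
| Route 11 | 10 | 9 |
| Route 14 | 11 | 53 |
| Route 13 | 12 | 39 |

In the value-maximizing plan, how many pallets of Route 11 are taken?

Sort by value density: Route 14 53/11≈4.82, Route 2 47/11≈4.27, Route 13 39/12≈3.25, Route 9 21/22≈0.955, Route 11 9/10≈0.9.
Route 14: take in full, 11 pallets for value 53 → 47 left.
All 11 pallets of Route 2 fit (value 47) → 36 remain.
Route 13: take in full, 12 pallets for value 39 → 24 left.
Route 9: take in full, 22 pallets for value 21 → 2 left.
Fill the last 2 pallets with part of Route 11: 2/10 of it earns 1.8.

2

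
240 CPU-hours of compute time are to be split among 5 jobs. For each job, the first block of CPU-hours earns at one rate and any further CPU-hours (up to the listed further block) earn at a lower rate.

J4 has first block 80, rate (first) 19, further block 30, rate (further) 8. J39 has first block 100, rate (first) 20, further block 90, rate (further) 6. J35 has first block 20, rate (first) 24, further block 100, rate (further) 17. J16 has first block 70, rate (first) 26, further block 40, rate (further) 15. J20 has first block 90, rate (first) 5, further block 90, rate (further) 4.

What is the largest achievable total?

Rank every tier by rate: J16/T1 26 > J35/T1 24 > J39/T1 20 > J4/T1 19 > J35/T2 17 > J16/T2 15 > J4/T2 8 > J39/T2 6 > J20/T1 5 > J20/T2 4.
J16 T1 at 26: fill all 70 ; 170 left.
J35 T1 at 24: fill all 20 ; 150 left.
J39 T1 at 20: fill all 100 ; 50 left.
J4/T1: +50 of 80 at 19; pool empty.
Total = 26×70 + 24×20 + 20×100 + 19×50 = 5250.

5250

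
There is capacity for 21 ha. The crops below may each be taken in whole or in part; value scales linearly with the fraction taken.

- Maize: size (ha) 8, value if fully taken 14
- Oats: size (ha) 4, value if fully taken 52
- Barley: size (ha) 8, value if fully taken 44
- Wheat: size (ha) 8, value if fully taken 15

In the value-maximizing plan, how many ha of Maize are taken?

1

Sort by value density: Oats 52/4≈13, Barley 44/8≈5.5, Wheat 15/8≈1.88, Maize 14/8≈1.75.
All 4 ha of Oats fit (value 52) — 17 remain.
All 8 ha of Barley fit (value 44) — 9 remain.
All 8 ha of Wheat fit (value 15) — 1 remain.
Fill the last 1 ha with part of Maize: 1/8 of it earns 1.75.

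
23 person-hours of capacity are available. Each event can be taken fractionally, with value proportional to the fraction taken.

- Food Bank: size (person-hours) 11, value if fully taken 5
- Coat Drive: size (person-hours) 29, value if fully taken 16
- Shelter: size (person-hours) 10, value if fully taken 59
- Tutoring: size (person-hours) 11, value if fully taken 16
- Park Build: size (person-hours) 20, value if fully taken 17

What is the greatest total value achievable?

76.7

Best value per unit of size first: Shelter 59/10≈5.9, Tutoring 16/11≈1.45, Park Build 17/20≈0.85, Coat Drive 16/29≈0.552, Food Bank 5/11≈0.455.
All 10 person-hours of Shelter fit (value 59) ; 13 remain.
Take all of Tutoring (11 person-hours, value 16) ; 2 person-hours left.
Only 2 person-hours remain; take 2/20 of Park Build for value 17×2/20 = 1.7.
Total value = 76.7.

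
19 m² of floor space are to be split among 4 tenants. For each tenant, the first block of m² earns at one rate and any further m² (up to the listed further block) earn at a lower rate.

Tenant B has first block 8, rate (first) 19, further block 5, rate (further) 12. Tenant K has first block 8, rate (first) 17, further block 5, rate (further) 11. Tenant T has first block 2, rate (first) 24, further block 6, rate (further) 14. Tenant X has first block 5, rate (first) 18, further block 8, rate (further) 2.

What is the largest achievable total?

Treat each block as its own option and order by rate: Tenant T/first 24 > Tenant B/first 19 > Tenant X/first 18 > Tenant K/first 17 > Tenant T/second 14 > Tenant B/second 12 > Tenant K/second 11 > Tenant X/second 2.
Tenant T first at 24: fill all 2 — 17 left.
Fill Tenant B first block (8 at 19) — 9 left.
Fill Tenant X first block (5 at 18) — 4 left.
4 remain; put them into Tenant K first at 17.
Total = 24×2 + 19×8 + 18×5 + 17×4 = 358.

358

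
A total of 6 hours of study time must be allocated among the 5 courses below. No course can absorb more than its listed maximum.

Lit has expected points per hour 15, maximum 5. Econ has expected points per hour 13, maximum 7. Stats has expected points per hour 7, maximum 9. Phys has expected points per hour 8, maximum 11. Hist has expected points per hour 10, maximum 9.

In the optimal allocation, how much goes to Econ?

1

Rank by expected points per hour: Lit 15 > Econ 13 > Hist 10 > Phys 8 > Stats 7.
Lit takes 5 to reach its cap of 5 ; 1 left.
Only 1 left; Econ takes them to reach 1.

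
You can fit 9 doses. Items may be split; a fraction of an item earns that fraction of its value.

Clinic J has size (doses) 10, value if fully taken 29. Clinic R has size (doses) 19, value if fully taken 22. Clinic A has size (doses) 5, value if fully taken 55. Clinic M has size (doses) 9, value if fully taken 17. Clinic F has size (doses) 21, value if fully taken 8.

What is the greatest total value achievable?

66.6

Best value per unit of size first: Clinic A 55/5≈11, Clinic J 29/10≈2.9, Clinic M 17/9≈1.89, Clinic R 22/19≈1.16, Clinic F 8/21≈0.381.
Clinic A: take in full, 5 doses for value 55 ; 4 left.
Only 4 doses remain; take 4/10 of Clinic J for value 29×4/10 = 11.6.
Total value = 66.6.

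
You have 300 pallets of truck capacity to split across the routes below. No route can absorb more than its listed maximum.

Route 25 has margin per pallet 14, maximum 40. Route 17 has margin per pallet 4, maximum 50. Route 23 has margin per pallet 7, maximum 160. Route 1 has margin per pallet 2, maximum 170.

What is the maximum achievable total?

1980

Rank by margin per pallet: Route 25 14 > Route 23 7 > Route 17 4 > Route 1 2.
Route 25 takes 40 to reach its cap of 40 ; 260 left.
Route 23: +160 to 160 (cap) ; 100 left.
Route 17 takes 50 to reach its cap of 50 ; 50 left.
Route 1 has room for 170 but only 50 remain, so it gets 50.
Total = 14×40 + 4×50 + 7×160 + 2×50 = 1980.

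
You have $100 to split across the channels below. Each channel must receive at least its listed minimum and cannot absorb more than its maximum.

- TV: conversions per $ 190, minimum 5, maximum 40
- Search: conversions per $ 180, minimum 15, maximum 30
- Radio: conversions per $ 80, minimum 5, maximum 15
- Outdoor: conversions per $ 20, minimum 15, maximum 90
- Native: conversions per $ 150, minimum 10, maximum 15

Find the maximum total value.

Meeting every minimum uses 5+15+5+15+10 = 50 $, leaving 50.
Rank by conversions per $: TV 190 > Search 180 > Native 150 > Radio 80 > Outdoor 20.
TV takes 35 more to reach its cap of 40 — 15 left.
Search: +15 to 30 (cap) — 0 left.
Total = 190×40 + 180×30 + 80×5 + 20×15 + 150×10 = 15200.

15200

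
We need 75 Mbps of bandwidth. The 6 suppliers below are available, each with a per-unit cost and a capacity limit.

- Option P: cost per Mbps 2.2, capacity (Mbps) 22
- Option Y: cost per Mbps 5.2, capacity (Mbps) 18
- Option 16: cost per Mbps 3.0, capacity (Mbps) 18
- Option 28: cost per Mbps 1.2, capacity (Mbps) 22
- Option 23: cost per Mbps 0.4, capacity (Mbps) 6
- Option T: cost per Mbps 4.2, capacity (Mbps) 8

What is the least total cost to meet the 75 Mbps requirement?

Fill from the cheapest supplier first.
Option 23 (0.4): use full 6 ; 69 Mbps to go.
Take 22 from Option 28 at 1.2 ; need 47 more.
Take 22 from Option P at 2.2 ; need 25 more.
Take 18 from Option 16 at 3.0 ; need 7 more.
Option T at 4.2: take 7 of its 8 ; requirement met.
Option Y: unused.
Cost = 6×0.4 + 22×1.2 + 22×2.2 + 18×3.0 + 7×4.2 = 160.6.

160.6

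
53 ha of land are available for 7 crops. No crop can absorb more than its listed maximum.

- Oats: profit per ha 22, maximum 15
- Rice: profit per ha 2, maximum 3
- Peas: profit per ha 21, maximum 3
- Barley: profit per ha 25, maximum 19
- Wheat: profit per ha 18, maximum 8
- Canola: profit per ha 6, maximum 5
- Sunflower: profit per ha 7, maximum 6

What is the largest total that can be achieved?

Order the crops by profit per ha: Barley 25 > Oats 22 > Peas 21 > Wheat 18 > Sunflower 7 > Canola 6 > Rice 2.
Barley: +19 to 19 (cap) ; 34 left.
Give Oats 15 to hit its cap of 15 ; 19 left.
Peas: +3 to 3 (cap) ; 16 left.
Wheat takes 8 to reach its cap of 8 ; 8 left.
Sunflower takes 6 to reach its cap of 6 ; 2 left.
Canola has room for 5 but only 2 remain, so it gets 2.
Total = 22×15 + 21×3 + 25×19 + 18×8 + 6×2 + 7×6 = 1066.

1066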